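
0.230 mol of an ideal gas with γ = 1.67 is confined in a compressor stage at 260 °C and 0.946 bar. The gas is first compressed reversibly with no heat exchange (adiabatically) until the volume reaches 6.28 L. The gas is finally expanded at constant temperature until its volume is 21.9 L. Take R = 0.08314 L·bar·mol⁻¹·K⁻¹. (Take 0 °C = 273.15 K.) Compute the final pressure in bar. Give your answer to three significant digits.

P₃ ≈ 0.668 bar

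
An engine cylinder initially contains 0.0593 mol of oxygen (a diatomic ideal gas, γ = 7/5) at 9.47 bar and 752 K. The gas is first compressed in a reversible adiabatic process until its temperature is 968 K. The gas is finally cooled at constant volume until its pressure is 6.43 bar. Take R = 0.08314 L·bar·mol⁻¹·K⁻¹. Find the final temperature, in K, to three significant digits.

T₃ ≈ 272 K

From PV = nRT: V₁ = nRT₁/P₁ = 0.3915 L.
Adiabatic (γ = 7/5), T V^(γ−1) and P V^γ constant: P₂ = P₁·(T₂/T₁)^(γ/(γ−1)) = 22.92 bar; V₂ = V₁·(T₁/T₂)^(1/(γ−1)) = 0.2083 L.
Isochoric, so P/T is constant: V₃ = V₂; T₃ = T₂·(P₃/P₂) = 271.6 K.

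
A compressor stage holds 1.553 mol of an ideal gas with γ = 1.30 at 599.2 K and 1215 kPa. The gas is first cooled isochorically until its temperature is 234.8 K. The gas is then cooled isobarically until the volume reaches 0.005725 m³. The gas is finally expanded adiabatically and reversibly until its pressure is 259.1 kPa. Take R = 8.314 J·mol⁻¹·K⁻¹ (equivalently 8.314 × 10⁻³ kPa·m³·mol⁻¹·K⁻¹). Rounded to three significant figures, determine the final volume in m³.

V₄ ≈ 0.00914 m³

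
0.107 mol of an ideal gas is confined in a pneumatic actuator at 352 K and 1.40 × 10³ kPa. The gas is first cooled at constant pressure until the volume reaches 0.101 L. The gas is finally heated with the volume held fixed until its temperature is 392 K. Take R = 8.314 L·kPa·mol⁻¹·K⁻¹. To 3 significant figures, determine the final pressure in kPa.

P₃ ≈ 3.45e+03 kPa

From PV = nRT: V₁ = nRT₁/P₁ = 0.2237 L.
P constant ⇒ V ∝ T: P₂ = P₁; T₂ = T₁·(V₂/V₁) = 158.9 K.
Isochoric, so P/T is constant: V₃ = V₂; P₃ = P₂·(T₃/T₂) = 3453 kPa.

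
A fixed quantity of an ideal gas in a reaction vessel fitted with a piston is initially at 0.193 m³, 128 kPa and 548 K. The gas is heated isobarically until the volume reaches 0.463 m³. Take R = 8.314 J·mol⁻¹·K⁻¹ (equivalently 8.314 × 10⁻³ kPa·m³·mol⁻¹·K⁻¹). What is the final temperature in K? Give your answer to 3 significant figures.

P constant ⇒ V ∝ T: P₂ = P₁; T₂ = T₁·(V₂/V₁) = 1315 K.

T₂ ≈ 1.31e+03 K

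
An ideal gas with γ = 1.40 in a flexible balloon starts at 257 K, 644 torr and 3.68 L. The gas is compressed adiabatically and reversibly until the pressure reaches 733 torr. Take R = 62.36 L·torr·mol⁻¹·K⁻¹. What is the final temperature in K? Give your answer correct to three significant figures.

T₂ ≈ 267 K

Adiabatic (γ = 1.40), T V^(γ−1) and P V^γ constant: T₂ = T₁·(P₂/P₁)^((γ−1)/γ) = 266.7 K; V₂ = V₁·(P₁/P₂)^(1/γ) = 3.355 L.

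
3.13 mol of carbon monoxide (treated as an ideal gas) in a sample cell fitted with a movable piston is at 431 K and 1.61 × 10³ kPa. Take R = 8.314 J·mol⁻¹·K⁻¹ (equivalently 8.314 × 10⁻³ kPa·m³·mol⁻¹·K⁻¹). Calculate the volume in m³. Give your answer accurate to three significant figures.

V ≈ 0.00697 m³

PV = nRT ⇒ V = nRT/P = (3.13 × 8.314 × 10⁻³ × 431) / 1.61e+03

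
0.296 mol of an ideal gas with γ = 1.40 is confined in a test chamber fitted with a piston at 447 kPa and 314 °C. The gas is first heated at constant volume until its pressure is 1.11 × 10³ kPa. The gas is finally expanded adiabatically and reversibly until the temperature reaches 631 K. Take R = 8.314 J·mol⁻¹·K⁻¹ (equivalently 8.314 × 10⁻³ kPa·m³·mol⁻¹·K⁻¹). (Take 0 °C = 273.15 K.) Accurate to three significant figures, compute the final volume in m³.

V₃ ≈ 0.0262 m³

Convert: T₁ = 587.1 K.
From PV = nRT: V₁ = nRT₁/P₁ = 0.003233 m³.
Isochoric, so P/T is constant: V₂ = V₁; T₂ = T₁·(P₂/P₁) = 1458 K.
Adiabatic (γ = 1.40), T V^(γ−1) and P V^γ constant: P₃ = P₂·(T₃/T₂)^(γ/(γ−1)) = 59.19 kPa; V₃ = V₂·(T₂/T₃)^(1/(γ−1)) = 0.02624 m³.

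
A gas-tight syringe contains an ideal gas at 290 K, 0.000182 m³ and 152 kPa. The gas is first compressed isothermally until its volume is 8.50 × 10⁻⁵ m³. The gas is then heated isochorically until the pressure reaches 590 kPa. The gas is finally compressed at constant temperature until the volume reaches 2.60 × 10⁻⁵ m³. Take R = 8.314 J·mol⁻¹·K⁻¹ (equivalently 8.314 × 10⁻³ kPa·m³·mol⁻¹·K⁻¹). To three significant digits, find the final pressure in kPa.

P₄ ≈ 1.93e+03 kPa

T constant ⇒ Boyle's law P V = const: T₂ = T₁; P₂ = P₁·(V₁/V₂) = 325.5 kPa.
Isochoric, so P/T is constant: V₃ = V₂; T₃ = T₂·(P₃/P₂) = 525.7 K.
Isothermal, so P V is constant: T₄ = T₃; P₄ = P₃·(V₃/V₄) = 1929 kPa.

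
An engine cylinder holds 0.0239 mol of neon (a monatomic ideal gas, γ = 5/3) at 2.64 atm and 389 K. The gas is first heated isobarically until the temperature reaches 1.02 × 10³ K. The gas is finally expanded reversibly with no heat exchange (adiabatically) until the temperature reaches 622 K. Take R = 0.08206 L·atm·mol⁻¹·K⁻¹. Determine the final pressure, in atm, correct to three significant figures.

From PV = nRT: V₁ = nRT₁/P₁ = 0.2890 L.
P constant ⇒ V ∝ T: P₂ = P₁; V₂ = V₁·(T₂/T₁) = 0.7577 L.
Reversible adiabatic, γ = 5/3: P₃ = P₂·(T₃/T₂)^(γ/(γ−1)) = 0.7666 atm; V₃ = V₂·(T₂/T₃)^(1/(γ−1)) = 1.591 L.

P₃ ≈ 0.767 atm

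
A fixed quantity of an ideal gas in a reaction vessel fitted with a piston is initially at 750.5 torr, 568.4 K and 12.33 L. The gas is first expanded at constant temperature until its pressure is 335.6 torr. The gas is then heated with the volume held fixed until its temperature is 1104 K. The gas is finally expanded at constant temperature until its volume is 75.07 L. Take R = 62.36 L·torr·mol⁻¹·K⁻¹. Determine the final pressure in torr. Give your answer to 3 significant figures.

P₄ ≈ 239 torr

T constant ⇒ Boyle's law P V = const: T₂ = T₁; V₂ = V₁·(P₁/P₂) = 27.57 L.
V constant ⇒ P ∝ T: V₃ = V₂; P₃ = P₂·(T₃/T₂) = 651.8 torr.
Isothermal, so P V is constant: T₄ = T₃; P₄ = P₃·(V₃/V₄) = 239.4 torr.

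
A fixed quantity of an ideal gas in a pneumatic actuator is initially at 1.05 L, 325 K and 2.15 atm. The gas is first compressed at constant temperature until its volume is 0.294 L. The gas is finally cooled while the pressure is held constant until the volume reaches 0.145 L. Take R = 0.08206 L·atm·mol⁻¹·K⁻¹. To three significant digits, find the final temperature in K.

T constant ⇒ Boyle's law P V = const: T₂ = T₁; P₂ = P₁·(V₁/V₂) = 7.679 atm.
Isobaric, so V/T is constant: P₃ = P₂; T₃ = T₂·(V₃/V₂) = 160.3 K.

T₃ ≈ 160 K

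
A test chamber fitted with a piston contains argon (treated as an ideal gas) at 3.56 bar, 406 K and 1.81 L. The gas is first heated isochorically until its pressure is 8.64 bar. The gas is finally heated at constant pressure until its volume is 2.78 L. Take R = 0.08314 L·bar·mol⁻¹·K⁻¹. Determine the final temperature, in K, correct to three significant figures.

T₃ ≈ 1.51e+03 K

V constant ⇒ P ∝ T: V₂ = V₁; T₂ = T₁·(P₂/P₁) = 985.3 K.
P constant ⇒ V ∝ T: P₃ = P₂; T₃ = T₂·(V₃/V₂) = 1513 K.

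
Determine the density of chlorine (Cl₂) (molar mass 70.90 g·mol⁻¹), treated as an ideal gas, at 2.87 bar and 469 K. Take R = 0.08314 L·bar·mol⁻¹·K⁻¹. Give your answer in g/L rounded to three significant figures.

ρ ≈ 5.22 g/L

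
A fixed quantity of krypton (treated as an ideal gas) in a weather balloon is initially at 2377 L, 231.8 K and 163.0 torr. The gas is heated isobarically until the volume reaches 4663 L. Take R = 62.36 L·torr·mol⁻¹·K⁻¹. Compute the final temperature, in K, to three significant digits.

Isobaric, so V/T is constant: P₂ = P₁; T₂ = T₁·(V₂/V₁) = 454.7 K.

T₂ ≈ 455 K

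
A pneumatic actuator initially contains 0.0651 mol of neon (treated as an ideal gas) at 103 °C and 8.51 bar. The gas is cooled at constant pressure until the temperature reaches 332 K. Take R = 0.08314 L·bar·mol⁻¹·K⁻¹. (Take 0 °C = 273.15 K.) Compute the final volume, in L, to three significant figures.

V₂ ≈ 0.211 L

Convert: T₁ = 376.1 K.
From PV = nRT: V₁ = nRT₁/P₁ = 0.2392 L.
Isobaric, so V/T is constant: P₂ = P₁; V₂ = V₁·(T₂/T₁) = 0.2112 L.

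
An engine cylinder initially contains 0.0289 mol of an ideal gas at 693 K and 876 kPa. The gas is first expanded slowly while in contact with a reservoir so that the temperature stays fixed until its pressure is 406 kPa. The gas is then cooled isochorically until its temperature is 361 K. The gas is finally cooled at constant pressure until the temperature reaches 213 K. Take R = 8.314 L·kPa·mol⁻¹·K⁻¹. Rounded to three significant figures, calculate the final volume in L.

V₄ ≈ 0.242 L

From PV = nRT: V₁ = nRT₁/P₁ = 0.1901 L.
Isothermal, so P V is constant: T₂ = T₁; V₂ = V₁·(P₁/P₂) = 0.4101 L.
V constant ⇒ P ∝ T: V₃ = V₂; P₃ = P₂·(T₃/T₂) = 211.5 kPa.
P constant ⇒ V ∝ T: P₄ = P₃; V₄ = V₃·(T₄/T₃) = 0.2420 L.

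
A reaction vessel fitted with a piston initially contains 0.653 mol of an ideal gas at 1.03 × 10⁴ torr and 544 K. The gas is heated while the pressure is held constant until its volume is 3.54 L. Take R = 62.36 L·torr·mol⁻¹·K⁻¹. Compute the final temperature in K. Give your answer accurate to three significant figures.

T₂ ≈ 895 K

From PV = nRT: V₁ = nRT₁/P₁ = 2.151 L.
P constant ⇒ V ∝ T: P₂ = P₁; T₂ = T₁·(V₂/V₁) = 895.4 K.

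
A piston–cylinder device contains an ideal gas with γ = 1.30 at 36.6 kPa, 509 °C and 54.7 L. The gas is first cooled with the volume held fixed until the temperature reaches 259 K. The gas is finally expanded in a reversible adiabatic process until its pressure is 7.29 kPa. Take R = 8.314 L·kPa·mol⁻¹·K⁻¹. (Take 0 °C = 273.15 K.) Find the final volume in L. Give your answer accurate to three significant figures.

Convert: T₁ = 782.1 K.
Isochoric, so P/T is constant: V₂ = V₁; P₂ = P₁·(T₂/T₁) = 12.12 kPa.
Adiabatic (γ = 1.30), T V^(γ−1) and P V^γ constant: T₃ = T₂·(P₃/P₂)^((γ−1)/γ) = 230.3 K; V₃ = V₂·(P₂/P₃)^(1/γ) = 80.87 L.

V₃ ≈ 80.9 L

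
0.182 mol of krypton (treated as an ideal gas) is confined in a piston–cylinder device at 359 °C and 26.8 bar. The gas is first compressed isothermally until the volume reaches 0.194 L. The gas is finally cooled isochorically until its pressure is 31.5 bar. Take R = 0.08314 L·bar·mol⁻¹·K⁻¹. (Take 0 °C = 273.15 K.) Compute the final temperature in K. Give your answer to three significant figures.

T₃ ≈ 404 K

Convert: T₁ = 632.1 K.
From PV = nRT: V₁ = nRT₁/P₁ = 0.3569 L.
T constant ⇒ Boyle's law P V = const: T₂ = T₁; P₂ = P₁·(V₁/V₂) = 49.31 bar.
V constant ⇒ P ∝ T: V₃ = V₂; T₃ = T₂·(P₃/P₂) = 403.9 K.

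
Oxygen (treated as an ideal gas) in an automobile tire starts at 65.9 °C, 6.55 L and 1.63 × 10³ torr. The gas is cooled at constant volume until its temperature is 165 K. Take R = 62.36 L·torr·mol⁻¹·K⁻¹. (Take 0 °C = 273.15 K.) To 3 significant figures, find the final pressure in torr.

P₂ ≈ 793 torr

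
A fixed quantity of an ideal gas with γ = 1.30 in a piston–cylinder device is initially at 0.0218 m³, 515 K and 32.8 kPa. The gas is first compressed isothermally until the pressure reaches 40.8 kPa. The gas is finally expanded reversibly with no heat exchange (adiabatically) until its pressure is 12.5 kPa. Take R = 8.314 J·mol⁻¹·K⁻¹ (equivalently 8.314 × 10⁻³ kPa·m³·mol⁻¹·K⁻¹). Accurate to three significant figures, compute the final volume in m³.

Isothermal, so P V is constant: T₂ = T₁; V₂ = V₁·(P₁/P₂) = 0.01753 m³.
Adiabatic (γ = 1.30), T V^(γ−1) and P V^γ constant: T₃ = T₂·(P₃/P₂)^((γ−1)/γ) = 392.0 K; V₃ = V₂·(P₂/P₃)^(1/γ) = 0.04354 m³.

V₃ ≈ 0.0435 m³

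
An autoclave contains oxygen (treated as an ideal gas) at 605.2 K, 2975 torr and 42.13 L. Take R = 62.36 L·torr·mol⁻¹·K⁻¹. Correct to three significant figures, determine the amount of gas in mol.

n ≈ 3.32 mol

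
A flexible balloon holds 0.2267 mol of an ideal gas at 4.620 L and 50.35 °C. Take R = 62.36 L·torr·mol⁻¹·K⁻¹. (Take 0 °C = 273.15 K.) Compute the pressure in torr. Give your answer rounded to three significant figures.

P ≈ 990 torr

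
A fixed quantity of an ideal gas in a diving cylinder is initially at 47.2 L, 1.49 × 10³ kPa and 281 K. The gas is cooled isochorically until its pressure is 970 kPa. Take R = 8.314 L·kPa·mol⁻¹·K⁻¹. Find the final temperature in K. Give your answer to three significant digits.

T₂ ≈ 183 K

Isochoric, so P/T is constant: V₂ = V₁; T₂ = T₁·(P₂/P₁) = 182.9 K.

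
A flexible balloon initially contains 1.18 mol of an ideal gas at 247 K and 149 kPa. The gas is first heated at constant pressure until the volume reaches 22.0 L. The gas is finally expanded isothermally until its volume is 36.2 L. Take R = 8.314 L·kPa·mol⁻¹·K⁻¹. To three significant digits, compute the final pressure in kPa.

From PV = nRT: V₁ = nRT₁/P₁ = 16.26 L.
P constant ⇒ V ∝ T: P₂ = P₁; T₂ = T₁·(V₂/V₁) = 334.1 K.
T constant ⇒ Boyle's law P V = const: T₃ = T₂; P₃ = P₂·(V₂/V₃) = 90.55 kPa.

P₃ ≈ 90.6 kPa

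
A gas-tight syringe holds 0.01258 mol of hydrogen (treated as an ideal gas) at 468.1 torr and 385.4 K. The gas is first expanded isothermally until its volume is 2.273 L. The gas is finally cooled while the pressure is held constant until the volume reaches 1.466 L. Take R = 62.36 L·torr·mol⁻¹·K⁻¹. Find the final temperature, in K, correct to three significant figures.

From PV = nRT: V₁ = nRT₁/P₁ = 0.6459 L.
T constant ⇒ Boyle's law P V = const: T₂ = T₁; P₂ = P₁·(V₁/V₂) = 133.0 torr.
Isobaric, so V/T is constant: P₃ = P₂; T₃ = T₂·(V₃/V₂) = 248.6 K.

T₃ ≈ 249 K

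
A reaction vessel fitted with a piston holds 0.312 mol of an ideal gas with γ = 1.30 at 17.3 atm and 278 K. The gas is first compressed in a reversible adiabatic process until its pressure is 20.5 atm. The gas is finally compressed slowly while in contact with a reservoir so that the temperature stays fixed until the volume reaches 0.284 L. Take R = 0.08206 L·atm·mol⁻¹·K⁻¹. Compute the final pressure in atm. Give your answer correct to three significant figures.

P₃ ≈ 26.1 atm

From PV = nRT: V₁ = nRT₁/P₁ = 0.4114 L.
Adiabatic (γ = 1.30), T V^(γ−1) and P V^γ constant: T₂ = T₁·(P₂/P₁)^((γ−1)/γ) = 289.1 K; V₂ = V₁·(P₁/P₂)^(1/γ) = 0.3611 L.
Isothermal, so P V is constant: T₃ = T₂; P₃ = P₂·(V₂/V₃) = 26.06 atm.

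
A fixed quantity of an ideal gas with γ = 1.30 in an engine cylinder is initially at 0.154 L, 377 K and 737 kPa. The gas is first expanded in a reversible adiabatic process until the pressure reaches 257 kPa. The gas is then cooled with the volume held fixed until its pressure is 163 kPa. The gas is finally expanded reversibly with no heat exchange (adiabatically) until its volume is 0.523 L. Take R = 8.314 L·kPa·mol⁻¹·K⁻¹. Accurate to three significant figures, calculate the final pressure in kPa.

P₄ ≈ 95.4 kPa

Reversible adiabatic, γ = 1.30: T₂ = T₁·(P₂/P₁)^((γ−1)/γ) = 295.6 K; V₂ = V₁·(P₁/P₂)^(1/γ) = 0.3463 L.
V constant ⇒ P ∝ T: V₃ = V₂; T₃ = T₂·(P₃/P₂) = 187.5 K.
Adiabatic (γ = 1.30), T V^(γ−1) and P V^γ constant: T₄ = T₃·(V₃/V₄)^(γ−1) = 165.7 K; P₄ = P₃·(V₃/V₄)^γ = 95.38 kPa.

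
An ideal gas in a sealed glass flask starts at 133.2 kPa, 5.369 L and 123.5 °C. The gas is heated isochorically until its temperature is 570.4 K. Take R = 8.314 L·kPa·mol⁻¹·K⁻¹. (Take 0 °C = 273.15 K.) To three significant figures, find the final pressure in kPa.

Convert: T₁ = 396.6 K.
V constant ⇒ P ∝ T: V₂ = V₁; P₂ = P₁·(T₂/T₁) = 191.5 kPa.

P₂ ≈ 192 kPa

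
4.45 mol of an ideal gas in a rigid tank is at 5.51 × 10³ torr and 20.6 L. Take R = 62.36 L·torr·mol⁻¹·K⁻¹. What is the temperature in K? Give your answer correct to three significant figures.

T ≈ 409 K

PV = nRT ⇒ T = PV/(nR) = (5.51e+03 × 20.6) / (4.45 × 62.36)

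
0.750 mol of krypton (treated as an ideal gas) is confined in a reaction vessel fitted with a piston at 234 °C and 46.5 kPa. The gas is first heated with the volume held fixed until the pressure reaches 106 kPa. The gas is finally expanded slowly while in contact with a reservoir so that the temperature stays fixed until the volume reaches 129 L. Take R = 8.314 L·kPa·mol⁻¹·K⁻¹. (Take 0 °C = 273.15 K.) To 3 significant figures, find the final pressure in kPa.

P₃ ≈ 55.9 kPa

Convert: T₁ = 507.1 K.
From PV = nRT: V₁ = nRT₁/P₁ = 68.01 L.
V constant ⇒ P ∝ T: V₂ = V₁; T₂ = T₁·(P₂/P₁) = 1156 K.
Isothermal, so P V is constant: T₃ = T₂; P₃ = P₂·(V₂/V₃) = 55.88 kPa.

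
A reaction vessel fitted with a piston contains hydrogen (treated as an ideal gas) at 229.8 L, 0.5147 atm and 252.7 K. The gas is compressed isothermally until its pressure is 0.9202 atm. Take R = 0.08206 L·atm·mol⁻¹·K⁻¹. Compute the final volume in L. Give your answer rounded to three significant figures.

T constant ⇒ Boyle's law P V = const: T₂ = T₁; V₂ = V₁·(P₁/P₂) = 128.5 L.

V₂ ≈ 129 L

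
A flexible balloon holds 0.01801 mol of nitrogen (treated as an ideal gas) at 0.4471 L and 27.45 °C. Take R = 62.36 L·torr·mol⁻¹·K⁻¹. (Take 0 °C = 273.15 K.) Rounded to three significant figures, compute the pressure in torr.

P ≈ 755 torr

Convert: T = 300.60 K.
PV = nRT ⇒ P = nRT/V = (0.01801 × 62.36 × 300.60) / 0.4471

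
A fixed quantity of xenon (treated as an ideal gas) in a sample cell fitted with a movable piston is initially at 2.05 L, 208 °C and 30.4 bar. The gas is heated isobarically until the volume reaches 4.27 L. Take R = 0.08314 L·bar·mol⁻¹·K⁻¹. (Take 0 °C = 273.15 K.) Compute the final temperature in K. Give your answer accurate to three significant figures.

T₂ ≈ 1.00e+03 K

Convert: T₁ = 481.1 K.
P constant ⇒ V ∝ T: P₂ = P₁; T₂ = T₁·(V₂/V₁) = 1002 K.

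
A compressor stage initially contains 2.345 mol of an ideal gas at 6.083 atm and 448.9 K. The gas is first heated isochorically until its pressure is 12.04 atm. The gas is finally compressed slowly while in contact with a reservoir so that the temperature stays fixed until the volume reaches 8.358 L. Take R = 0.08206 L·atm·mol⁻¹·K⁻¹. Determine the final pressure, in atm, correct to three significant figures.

From PV = nRT: V₁ = nRT₁/P₁ = 14.20 L.
Isochoric, so P/T is constant: V₂ = V₁; T₂ = T₁·(P₂/P₁) = 888.5 K.
Isothermal, so P V is constant: T₃ = T₂; P₃ = P₂·(V₂/V₃) = 20.46 atm.

P₃ ≈ 20.5 atm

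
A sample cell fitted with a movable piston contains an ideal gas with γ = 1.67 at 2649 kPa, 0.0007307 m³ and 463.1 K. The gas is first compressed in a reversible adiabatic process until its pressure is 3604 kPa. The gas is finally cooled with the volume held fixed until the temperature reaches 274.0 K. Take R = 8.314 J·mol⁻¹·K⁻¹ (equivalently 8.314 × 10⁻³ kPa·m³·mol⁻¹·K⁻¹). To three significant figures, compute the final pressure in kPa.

P₃ ≈ 1.88e+03 kPa

Adiabatic (γ = 1.67), T V^(γ−1) and P V^γ constant: T₂ = T₁·(P₂/P₁)^((γ−1)/γ) = 524.0 K; V₂ = V₁·(P₁/P₂)^(1/γ) = 0.0006077 m³.
V constant ⇒ P ∝ T: V₃ = V₂; P₃ = P₂·(T₃/T₂) = 1885 kPa.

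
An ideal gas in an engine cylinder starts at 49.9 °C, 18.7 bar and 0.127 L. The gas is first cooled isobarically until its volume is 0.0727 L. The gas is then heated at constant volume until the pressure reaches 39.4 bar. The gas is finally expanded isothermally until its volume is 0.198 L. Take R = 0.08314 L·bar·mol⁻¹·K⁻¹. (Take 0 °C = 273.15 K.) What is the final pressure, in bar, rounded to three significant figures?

P₄ ≈ 14.5 bar

Convert: T₁ = 323.0 K.
Isobaric, so V/T is constant: P₂ = P₁; T₂ = T₁·(V₂/V₁) = 184.9 K.
Isochoric, so P/T is constant: V₃ = V₂; T₃ = T₂·(P₃/P₂) = 389.6 K.
T constant ⇒ Boyle's law P V = const: T₄ = T₃; P₄ = P₃·(V₃/V₄) = 14.47 bar.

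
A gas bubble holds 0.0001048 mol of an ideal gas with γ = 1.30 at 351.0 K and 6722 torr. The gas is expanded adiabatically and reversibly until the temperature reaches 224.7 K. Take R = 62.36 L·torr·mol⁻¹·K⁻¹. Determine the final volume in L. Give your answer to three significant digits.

From PV = nRT: V₁ = nRT₁/P₁ = 0.0003413 L.
Reversible adiabatic, γ = 1.30: P₂ = P₁·(T₂/T₁)^(γ/(γ−1)) = 973.0 torr; V₂ = V₁·(T₁/T₂)^(1/(γ−1)) = 0.001509 L.

V₂ ≈ 0.00151 L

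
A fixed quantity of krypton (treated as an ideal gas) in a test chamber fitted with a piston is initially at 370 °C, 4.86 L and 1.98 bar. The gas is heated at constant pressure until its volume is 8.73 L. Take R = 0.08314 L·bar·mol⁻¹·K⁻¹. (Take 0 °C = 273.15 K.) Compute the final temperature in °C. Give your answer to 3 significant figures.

T₂ ≈ 882 °C

Convert: T₁ = 643.1 K.
P constant ⇒ V ∝ T: P₂ = P₁; T₂ = T₁·(V₂/V₁) = 1155 K.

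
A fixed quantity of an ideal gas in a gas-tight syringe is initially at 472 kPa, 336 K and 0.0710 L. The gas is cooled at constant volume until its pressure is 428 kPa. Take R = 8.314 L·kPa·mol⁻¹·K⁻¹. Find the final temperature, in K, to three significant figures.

Isochoric, so P/T is constant: V₂ = V₁; T₂ = T₁·(P₂/P₁) = 304.7 K.

T₂ ≈ 305 K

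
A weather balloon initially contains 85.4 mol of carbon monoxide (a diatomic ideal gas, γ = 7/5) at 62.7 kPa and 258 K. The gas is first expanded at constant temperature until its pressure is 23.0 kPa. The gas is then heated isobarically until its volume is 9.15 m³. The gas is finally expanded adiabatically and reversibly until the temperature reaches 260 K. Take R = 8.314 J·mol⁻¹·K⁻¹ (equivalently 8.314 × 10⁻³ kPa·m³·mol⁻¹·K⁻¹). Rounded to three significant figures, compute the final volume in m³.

From PV = nRT: V₁ = nRT₁/P₁ = 2.922 m³.
T constant ⇒ Boyle's law P V = const: T₂ = T₁; V₂ = V₁·(P₁/P₂) = 7.965 m³.
Isobaric, so V/T is constant: P₃ = P₂; T₃ = T₂·(V₃/V₂) = 296.4 K.
Adiabatic (γ = 7/5), T V^(γ−1) and P V^γ constant: P₄ = P₃·(T₄/T₃)^(γ/(γ−1)) = 14.54 kPa; V₄ = V₃·(T₃/T₄)^(1/(γ−1)) = 12.70 m³.

V₄ ≈ 12.7 m³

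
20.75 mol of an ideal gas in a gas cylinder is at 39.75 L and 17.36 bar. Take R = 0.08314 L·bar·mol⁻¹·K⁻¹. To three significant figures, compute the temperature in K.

PV = nRT ⇒ T = PV/(nR) = (17.36 × 39.75) / (20.75 × 0.08314)

T ≈ 400 K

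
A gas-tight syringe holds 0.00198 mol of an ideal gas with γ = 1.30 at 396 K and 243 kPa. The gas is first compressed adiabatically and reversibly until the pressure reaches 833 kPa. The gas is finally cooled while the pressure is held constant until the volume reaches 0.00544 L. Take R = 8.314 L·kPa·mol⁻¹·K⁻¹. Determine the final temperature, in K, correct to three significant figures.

From PV = nRT: V₁ = nRT₁/P₁ = 0.02683 L.
Adiabatic (γ = 1.30), T V^(γ−1) and P V^γ constant: T₂ = T₁·(P₂/P₁)^((γ−1)/γ) = 526.2 K; V₂ = V₁·(P₁/P₂)^(1/γ) = 0.01040 L.
P constant ⇒ V ∝ T: P₃ = P₂; T₃ = T₂·(V₃/V₂) = 275.3 K.

T₃ ≈ 275 K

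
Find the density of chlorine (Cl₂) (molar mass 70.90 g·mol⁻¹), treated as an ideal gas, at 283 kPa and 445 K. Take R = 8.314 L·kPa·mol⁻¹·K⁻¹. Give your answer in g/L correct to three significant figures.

ρ = PM/(RT) = (283 × 70.90) / (8.314 × 445.0)

ρ ≈ 5.42 g/L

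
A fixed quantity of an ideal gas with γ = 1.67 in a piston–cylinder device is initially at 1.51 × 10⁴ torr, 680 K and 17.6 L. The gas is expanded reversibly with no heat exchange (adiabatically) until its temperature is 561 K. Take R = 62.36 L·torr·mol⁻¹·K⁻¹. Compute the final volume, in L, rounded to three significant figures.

V₂ ≈ 23.5 L

Reversible adiabatic, γ = 1.67: P₂ = P₁·(T₂/T₁)^(γ/(γ−1)) = 9348 torr; V₂ = V₁·(T₁/T₂)^(1/(γ−1)) = 23.45 L.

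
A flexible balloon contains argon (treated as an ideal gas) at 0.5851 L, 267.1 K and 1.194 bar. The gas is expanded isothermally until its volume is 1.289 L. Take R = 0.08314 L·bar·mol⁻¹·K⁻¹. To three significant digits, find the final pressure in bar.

P₂ ≈ 0.542 bar

Isothermal, so P V is constant: T₂ = T₁; P₂ = P₁·(V₁/V₂) = 0.5420 bar.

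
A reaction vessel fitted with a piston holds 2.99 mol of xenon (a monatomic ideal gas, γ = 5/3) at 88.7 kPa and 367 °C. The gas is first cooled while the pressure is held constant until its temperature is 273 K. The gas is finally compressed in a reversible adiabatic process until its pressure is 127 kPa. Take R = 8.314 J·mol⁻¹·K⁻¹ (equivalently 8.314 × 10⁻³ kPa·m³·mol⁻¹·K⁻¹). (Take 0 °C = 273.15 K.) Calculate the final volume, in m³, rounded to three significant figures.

V₃ ≈ 0.0617 m³

Convert: T₁ = 640.1 K.
From PV = nRT: V₁ = nRT₁/P₁ = 0.1794 m³.
P constant ⇒ V ∝ T: P₂ = P₁; V₂ = V₁·(T₂/T₁) = 0.07651 m³.
Adiabatic (γ = 5/3), T V^(γ−1) and P V^γ constant: T₃ = T₂·(P₃/P₂)^((γ−1)/γ) = 315.1 K; V₃ = V₂·(P₂/P₃)^(1/γ) = 0.06169 m³.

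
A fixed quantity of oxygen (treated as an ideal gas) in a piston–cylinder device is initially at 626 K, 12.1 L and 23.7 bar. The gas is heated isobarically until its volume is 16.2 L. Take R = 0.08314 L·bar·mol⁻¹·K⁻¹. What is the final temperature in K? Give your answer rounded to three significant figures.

Isobaric, so V/T is constant: P₂ = P₁; T₂ = T₁·(V₂/V₁) = 838.1 K.

T₂ ≈ 838 K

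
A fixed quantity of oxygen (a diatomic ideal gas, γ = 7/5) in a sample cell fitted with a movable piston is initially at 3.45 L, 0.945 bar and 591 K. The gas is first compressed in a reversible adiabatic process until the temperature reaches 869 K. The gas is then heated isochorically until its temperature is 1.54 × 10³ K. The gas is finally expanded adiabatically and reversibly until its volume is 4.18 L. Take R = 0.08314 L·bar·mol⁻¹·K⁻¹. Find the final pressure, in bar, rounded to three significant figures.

Adiabatic (γ = 7/5), T V^(γ−1) and P V^γ constant: P₂ = P₁·(T₂/T₁)^(γ/(γ−1)) = 3.643 bar; V₂ = V₁·(T₁/T₂)^(1/(γ−1)) = 1.316 L.
Isochoric, so P/T is constant: V₃ = V₂; P₃ = P₂·(T₃/T₂) = 6.456 bar.
Adiabatic (γ = 7/5), T V^(γ−1) and P V^γ constant: T₄ = T₃·(V₃/V₄)^(γ−1) = 969.9 K; P₄ = P₃·(V₃/V₄)^γ = 1.280 bar.

P₄ ≈ 1.28 bar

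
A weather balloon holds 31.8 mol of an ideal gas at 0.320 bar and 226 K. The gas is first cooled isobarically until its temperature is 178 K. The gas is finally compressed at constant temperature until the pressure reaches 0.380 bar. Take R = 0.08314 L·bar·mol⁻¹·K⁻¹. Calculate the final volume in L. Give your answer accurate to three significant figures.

V₃ ≈ 1.24e+03 L

From PV = nRT: V₁ = nRT₁/P₁ = 1867 L.
P constant ⇒ V ∝ T: P₂ = P₁; V₂ = V₁·(T₂/T₁) = 1471 L.
T constant ⇒ Boyle's law P V = const: T₃ = T₂; V₃ = V₂·(P₂/P₃) = 1238 L.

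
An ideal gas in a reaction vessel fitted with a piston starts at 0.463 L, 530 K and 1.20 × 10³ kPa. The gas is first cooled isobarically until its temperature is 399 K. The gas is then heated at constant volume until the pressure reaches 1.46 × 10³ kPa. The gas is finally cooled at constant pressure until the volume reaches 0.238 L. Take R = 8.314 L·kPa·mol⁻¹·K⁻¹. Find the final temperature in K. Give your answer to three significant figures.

P constant ⇒ V ∝ T: P₂ = P₁; V₂ = V₁·(T₂/T₁) = 0.3486 L.
Isochoric, so P/T is constant: V₃ = V₂; T₃ = T₂·(P₃/P₂) = 485.5 K.
P constant ⇒ V ∝ T: P₄ = P₃; T₄ = T₃·(V₄/V₃) = 331.5 K.

T₄ ≈ 331 K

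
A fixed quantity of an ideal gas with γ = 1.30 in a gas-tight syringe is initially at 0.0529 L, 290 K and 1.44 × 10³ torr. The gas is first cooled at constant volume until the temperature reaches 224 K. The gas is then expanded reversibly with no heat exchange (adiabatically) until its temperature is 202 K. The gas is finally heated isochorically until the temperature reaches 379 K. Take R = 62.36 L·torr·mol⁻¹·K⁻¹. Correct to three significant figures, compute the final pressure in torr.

P₄ ≈ 1.33e+03 torr

Isochoric, so P/T is constant: V₂ = V₁; P₂ = P₁·(T₂/T₁) = 1112 torr.
Reversible adiabatic, γ = 1.30: P₃ = P₂·(T₃/T₂)^(γ/(γ−1)) = 710.7 torr; V₃ = V₂·(T₂/T₃)^(1/(γ−1)) = 0.07466 L.
V constant ⇒ P ∝ T: V₄ = V₃; P₄ = P₃·(T₄/T₃) = 1333 torr.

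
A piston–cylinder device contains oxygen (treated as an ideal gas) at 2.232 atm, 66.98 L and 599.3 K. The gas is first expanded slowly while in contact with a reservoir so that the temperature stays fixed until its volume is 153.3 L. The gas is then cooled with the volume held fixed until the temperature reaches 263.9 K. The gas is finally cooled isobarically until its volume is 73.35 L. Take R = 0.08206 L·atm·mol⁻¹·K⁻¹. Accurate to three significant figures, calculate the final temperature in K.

T₄ ≈ 126 K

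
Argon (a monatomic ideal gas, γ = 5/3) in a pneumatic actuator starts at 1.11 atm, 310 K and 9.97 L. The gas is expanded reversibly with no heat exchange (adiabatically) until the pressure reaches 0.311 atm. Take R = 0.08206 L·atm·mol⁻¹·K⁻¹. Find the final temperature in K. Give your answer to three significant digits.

T₂ ≈ 186 K

Adiabatic (γ = 5/3), T V^(γ−1) and P V^γ constant: T₂ = T₁·(P₂/P₁)^((γ−1)/γ) = 186.4 K; V₂ = V₁·(P₁/P₂)^(1/γ) = 21.39 L.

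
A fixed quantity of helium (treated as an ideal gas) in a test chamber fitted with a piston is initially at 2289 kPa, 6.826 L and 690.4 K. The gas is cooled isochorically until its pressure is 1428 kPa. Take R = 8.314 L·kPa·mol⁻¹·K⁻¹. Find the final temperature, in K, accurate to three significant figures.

V constant ⇒ P ∝ T: V₂ = V₁; T₂ = T₁·(P₂/P₁) = 430.7 K.

T₂ ≈ 431 K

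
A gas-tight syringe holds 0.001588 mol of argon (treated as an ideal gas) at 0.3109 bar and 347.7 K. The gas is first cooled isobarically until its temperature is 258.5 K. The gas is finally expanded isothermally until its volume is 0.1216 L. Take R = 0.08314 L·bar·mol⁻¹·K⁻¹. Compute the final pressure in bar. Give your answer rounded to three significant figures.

P₃ ≈ 0.281 bar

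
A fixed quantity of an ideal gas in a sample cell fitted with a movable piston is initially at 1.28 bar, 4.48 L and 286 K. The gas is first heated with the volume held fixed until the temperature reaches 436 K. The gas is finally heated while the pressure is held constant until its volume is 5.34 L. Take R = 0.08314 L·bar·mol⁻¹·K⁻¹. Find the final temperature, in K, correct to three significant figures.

V constant ⇒ P ∝ T: V₂ = V₁; P₂ = P₁·(T₂/T₁) = 1.951 bar.
Isobaric, so V/T is constant: P₃ = P₂; T₃ = T₂·(V₃/V₂) = 519.7 K.

T₃ ≈ 520 K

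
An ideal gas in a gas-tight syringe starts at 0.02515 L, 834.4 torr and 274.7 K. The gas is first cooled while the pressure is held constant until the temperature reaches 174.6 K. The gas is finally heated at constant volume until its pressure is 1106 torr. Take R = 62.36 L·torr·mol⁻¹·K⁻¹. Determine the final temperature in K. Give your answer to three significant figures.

T₃ ≈ 231 K

P constant ⇒ V ∝ T: P₂ = P₁; V₂ = V₁·(T₂/T₁) = 0.01599 L.
V constant ⇒ P ∝ T: V₃ = V₂; T₃ = T₂·(P₃/P₂) = 231.4 K.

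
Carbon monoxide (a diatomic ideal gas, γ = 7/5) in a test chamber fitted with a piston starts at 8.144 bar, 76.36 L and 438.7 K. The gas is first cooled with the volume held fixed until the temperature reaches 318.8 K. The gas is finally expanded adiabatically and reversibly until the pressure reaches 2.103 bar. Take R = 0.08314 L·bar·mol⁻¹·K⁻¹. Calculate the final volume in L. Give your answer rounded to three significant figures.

V constant ⇒ P ∝ T: V₂ = V₁; P₂ = P₁·(T₂/T₁) = 5.918 bar.
Reversible adiabatic, γ = 7/5: T₃ = T₂·(P₃/P₂)^((γ−1)/γ) = 237.2 K; V₃ = V₂·(P₂/P₃)^(1/γ) = 159.9 L.

V₃ ≈ 160 L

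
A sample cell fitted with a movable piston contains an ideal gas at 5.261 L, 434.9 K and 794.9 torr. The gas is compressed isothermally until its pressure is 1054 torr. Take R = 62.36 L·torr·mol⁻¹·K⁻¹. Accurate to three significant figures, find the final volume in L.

V₂ ≈ 3.97 L

T constant ⇒ Boyle's law P V = const: T₂ = T₁; V₂ = V₁·(P₁/P₂) = 3.968 L.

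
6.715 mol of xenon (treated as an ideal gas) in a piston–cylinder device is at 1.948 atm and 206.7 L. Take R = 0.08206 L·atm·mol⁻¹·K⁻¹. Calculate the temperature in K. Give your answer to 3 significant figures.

T ≈ 731 K

PV = nRT ⇒ T = PV/(nR) = (1.948 × 206.7) / (6.715 × 0.08206)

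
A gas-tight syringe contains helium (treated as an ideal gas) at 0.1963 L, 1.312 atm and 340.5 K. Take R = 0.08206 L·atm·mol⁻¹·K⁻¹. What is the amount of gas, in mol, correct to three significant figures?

PV = nRT ⇒ n = PV/(RT) = (1.312 × 0.1963) / (0.08206 × 340.5)

n ≈ 0.00922 mol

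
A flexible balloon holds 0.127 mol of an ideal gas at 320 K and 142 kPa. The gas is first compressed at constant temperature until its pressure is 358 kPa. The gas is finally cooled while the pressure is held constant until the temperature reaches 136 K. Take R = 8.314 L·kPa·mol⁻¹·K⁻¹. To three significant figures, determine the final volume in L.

V₃ ≈ 0.401 L

From PV = nRT: V₁ = nRT₁/P₁ = 2.379 L.
Isothermal, so P V is constant: T₂ = T₁; V₂ = V₁·(P₁/P₂) = 0.9438 L.
Isobaric, so V/T is constant: P₃ = P₂; V₃ = V₂·(T₃/T₂) = 0.4011 L.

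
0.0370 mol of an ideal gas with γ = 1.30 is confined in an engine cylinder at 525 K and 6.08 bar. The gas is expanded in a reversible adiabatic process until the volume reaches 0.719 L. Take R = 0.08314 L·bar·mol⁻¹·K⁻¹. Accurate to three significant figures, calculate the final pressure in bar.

From PV = nRT: V₁ = nRT₁/P₁ = 0.2656 L.
Reversible adiabatic, γ = 1.30: T₂ = T₁·(V₁/V₂)^(γ−1) = 389.4 K; P₂ = P₁·(V₁/V₂)^γ = 1.666 bar.

P₂ ≈ 1.67 bar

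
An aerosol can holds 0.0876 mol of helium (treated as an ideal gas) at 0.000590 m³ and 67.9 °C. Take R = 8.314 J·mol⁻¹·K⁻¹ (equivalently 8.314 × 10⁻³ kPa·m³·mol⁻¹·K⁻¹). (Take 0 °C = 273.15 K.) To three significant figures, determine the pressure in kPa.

P ≈ 421 kPa

Convert: T = 341.05 K.
PV = nRT ⇒ P = nRT/V = (0.0876 × 8.314 × 10⁻³ × 341.05) / 0.000590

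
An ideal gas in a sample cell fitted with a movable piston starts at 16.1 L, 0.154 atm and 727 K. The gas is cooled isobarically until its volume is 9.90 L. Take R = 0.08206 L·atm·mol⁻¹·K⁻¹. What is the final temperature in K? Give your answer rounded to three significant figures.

Isobaric, so V/T is constant: P₂ = P₁; T₂ = T₁·(V₂/V₁) = 447.0 K.

T₂ ≈ 447 K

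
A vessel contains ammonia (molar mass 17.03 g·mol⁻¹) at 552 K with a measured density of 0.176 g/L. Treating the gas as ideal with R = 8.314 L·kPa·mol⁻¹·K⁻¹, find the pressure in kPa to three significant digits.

ρ = PM/(RT) ⇒ P = ρRT/M = (0.176 × 8.314 × 552.0) / 17.03

P ≈ 47.4 kPa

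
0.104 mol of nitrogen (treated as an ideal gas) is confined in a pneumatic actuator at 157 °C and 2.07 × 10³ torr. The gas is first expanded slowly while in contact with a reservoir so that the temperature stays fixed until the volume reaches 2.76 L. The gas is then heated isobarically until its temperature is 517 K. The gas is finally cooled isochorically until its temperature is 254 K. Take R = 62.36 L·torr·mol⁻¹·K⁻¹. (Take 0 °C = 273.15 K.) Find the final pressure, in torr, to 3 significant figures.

P₄ ≈ 497 torr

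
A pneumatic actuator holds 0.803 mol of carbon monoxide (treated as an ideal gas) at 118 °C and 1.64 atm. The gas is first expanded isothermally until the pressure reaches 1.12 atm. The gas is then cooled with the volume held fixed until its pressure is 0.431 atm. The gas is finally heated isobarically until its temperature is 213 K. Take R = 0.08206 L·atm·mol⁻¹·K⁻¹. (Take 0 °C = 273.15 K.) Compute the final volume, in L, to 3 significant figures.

V₄ ≈ 32.6 L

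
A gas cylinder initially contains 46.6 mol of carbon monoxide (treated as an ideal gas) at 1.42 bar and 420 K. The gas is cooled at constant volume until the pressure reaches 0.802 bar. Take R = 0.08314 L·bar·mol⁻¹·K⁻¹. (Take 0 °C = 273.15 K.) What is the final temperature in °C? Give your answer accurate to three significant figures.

T₂ ≈ -35.9 °C

From PV = nRT: V₁ = nRT₁/P₁ = 1146 L.
V constant ⇒ P ∝ T: V₂ = V₁; T₂ = T₁·(P₂/P₁) = 237.2 K.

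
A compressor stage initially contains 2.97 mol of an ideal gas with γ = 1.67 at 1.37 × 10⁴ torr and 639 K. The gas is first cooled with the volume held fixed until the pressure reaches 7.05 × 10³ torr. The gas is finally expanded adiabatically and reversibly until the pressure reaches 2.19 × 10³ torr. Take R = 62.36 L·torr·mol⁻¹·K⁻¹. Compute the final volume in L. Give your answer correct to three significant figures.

V₃ ≈ 17.4 L

From PV = nRT: V₁ = nRT₁/P₁ = 8.639 L.
V constant ⇒ P ∝ T: V₂ = V₁; T₂ = T₁·(P₂/P₁) = 328.8 K.
Reversible adiabatic, γ = 1.67: T₃ = T₂·(P₃/P₂)^((γ−1)/γ) = 205.7 K; V₃ = V₂·(P₂/P₃)^(1/γ) = 17.40 L.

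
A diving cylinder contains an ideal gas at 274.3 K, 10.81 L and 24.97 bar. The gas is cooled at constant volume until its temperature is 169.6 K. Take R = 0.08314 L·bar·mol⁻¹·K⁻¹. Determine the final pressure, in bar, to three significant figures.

Isochoric, so P/T is constant: V₂ = V₁; P₂ = P₁·(T₂/T₁) = 15.44 bar.

P₂ ≈ 15.4 bar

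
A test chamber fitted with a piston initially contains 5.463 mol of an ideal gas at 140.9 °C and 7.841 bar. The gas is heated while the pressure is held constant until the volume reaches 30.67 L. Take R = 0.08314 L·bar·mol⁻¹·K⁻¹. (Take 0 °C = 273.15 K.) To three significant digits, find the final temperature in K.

Convert: T₁ = 414.0 K.
From PV = nRT: V₁ = nRT₁/P₁ = 23.98 L.
Isobaric, so V/T is constant: P₂ = P₁; T₂ = T₁·(V₂/V₁) = 529.5 K.

T₂ ≈ 529 K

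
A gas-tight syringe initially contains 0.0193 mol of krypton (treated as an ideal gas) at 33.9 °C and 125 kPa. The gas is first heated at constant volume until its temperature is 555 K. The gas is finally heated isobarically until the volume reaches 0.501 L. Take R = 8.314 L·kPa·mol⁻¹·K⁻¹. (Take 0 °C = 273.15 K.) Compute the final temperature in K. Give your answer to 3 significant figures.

T₃ ≈ 705 K

Convert: T₁ = 307.0 K.
From PV = nRT: V₁ = nRT₁/P₁ = 0.3942 L.
Isochoric, so P/T is constant: V₂ = V₁; P₂ = P₁·(T₂/T₁) = 225.9 kPa.
Isobaric, so V/T is constant: P₃ = P₂; T₃ = T₂·(V₃/V₂) = 705.4 K.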